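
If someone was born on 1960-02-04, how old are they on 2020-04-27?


Birth: 1960-02-04
Reference: 2020-04-27
Year difference: 2020 - 1960 = 60

60 years old


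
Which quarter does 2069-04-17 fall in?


Month: April (month 4)
Q1: Jan-Mar, Q2: Apr-Jun, Q3: Jul-Sep, Q4: Oct-Dec

Q2


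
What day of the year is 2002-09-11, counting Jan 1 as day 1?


Date: September 11, 2002
Days in months 1 through 8: 243
Plus 11 days in September

Day of year: 254


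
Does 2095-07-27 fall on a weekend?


Anchor: Jan 1, 2095. With p = 2095 - 1 = 2094: (p + p//4 - p//100 + p//400) mod 7 = (2094 + 523 - 20 + 5) mod 7 = 2602 mod 7 = 5 -> Saturday (Mon=0 ... Sun=6)
Day of year: 208; offset = 207
Weekday index = (5 + 207) mod 7 = 2 -> Wednesday
Weekend days: Saturday, Sunday

No


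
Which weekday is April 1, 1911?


Target: April 1, 1911
Anchor: Jan 1, 1911. With p = 1911 - 1 = 1910: (p + p//4 - p//100 + p//400) mod 7 = (1910 + 477 - 19 + 4) mod 7 = 2372 mod 7 = 6 -> Sunday (Mon=0 ... Sun=6)
Days before April (Jan-Mar): 90 days
Weekday index = (6 + 90) mod 7 = 5

Saturday


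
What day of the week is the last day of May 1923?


May 1923 has 31 days
Anchor: Jan 1, 1923. With p = 1923 - 1 = 1922: (p + p//4 - p//100 + p//400) mod 7 = (1922 + 480 - 19 + 4) mod 7 = 2387 mod 7 = 0 -> Monday (Mon=0 ... Sun=6)
Days before May (Jan-Apr): 120; May 1 index = (0 + 120) mod 7 = 1 -> Tuesday
Last day offset: 31 - 1 = 30 days
Weekday index = (1 + 30) mod 7 = 3

Thursday, May 31


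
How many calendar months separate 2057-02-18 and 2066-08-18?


From February 2057 to August 2066
9 years * 12 = 108 months, plus 6 months = 114

114 months


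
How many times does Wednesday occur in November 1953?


November 1953 has 30 days
Anchor: Jan 1, 1953. With p = 1953 - 1 = 1952: (p + p//4 - p//100 + p//400) mod 7 = (1952 + 488 - 19 + 4) mod 7 = 2425 mod 7 = 3 -> Thursday (Mon=0 ... Sun=6)
Days before November (Jan-Oct): 304; November 1 index = (3 + 304) mod 7 = 6 -> Sunday
First Wednesday is November 4
Wednesdays: 4, 11, 18, 25

4 Wednesdays


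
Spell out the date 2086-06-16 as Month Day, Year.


ISO 2086-06-16 parses as year=2086, month=06, day=16
Month 6 -> June

June 16, 2086


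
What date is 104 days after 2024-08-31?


Start: 2024-08-31, add 104 days
August 31 is the last day of August 2024 -> 104 left
September 2024 has 30 days -> 74 left
October 2024 has 31 days -> 43 left
November 2024 has 30 days -> 13 left
December 2024: 13 <= 31 -> lands on December 13

Result: 2024-12-13


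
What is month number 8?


Month 8 of 12

August


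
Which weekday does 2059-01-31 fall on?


Date: January 31, 2059
Anchor: Jan 1, 2059. With p = 2059 - 1 = 2058: (p + p//4 - p//100 + p//400) mod 7 = (2058 + 514 - 20 + 5) mod 7 = 2557 mod 7 = 2 -> Wednesday (Mon=0 ... Sun=6)
Days into year = 31 - 1 = 30
Weekday index = (2 + 30) mod 7 = 4

Day of the week: Friday


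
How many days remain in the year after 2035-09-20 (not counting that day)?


Day of year: 263 of 365
Remaining = 365 - 263

102 days


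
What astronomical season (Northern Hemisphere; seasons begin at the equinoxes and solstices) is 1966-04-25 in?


Date: April 25
Astronomical Spring (approx.; exact equinox/solstice day varies by year): March 20 to June 20
April 25 falls within the Spring window

Spring


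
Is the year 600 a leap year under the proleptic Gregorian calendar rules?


Gregorian leap year rule: divisible by 4, but not by 100, unless also by 400.
600 is divisible by 100 but not 400 -> not a leap year

No


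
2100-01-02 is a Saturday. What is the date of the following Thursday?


Current: Saturday
Target: Thursday
Days ahead: 5

Next Thursday: 2100-01-07


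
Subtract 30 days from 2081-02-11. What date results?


Start: 2081-02-11, subtract 30 days
Back 11 days from February 11 reaches January 31, 2081 -> 19 left
January 2081: 31 - 19 = 12 -> lands on January 12

Result: 2081-01-12


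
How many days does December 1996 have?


December 1996

31 days


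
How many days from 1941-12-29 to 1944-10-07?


From 1941-12-29 to 1944-10-07
1941-12-29: days before December = 31 + 28 + 31 + 30 + 31 + 30 + 31 + 31 + 30 + 31 + 30 = 334 (1941 is not a leap year); day of year = 334 + 29 = 363
1944-10-07: days before October = 31 + 29 + 31 + 30 + 31 + 30 + 31 + 31 + 30 = 274 (1944 is a leap year); day of year = 274 + 7 = 281
Rest of 1941: 365 - 363 = 2
Full years 1942 (365), 1943 (365): 730
Total = 2 + 730 + 281 = 1013

1013 days


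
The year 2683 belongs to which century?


Century = (year - 1) // 100 + 1
= (2683 - 1) // 100 + 1
= 2682 // 100 + 1
= 26 + 1

27th century


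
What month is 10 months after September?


September is month 9
9 + 10 = 19; wrap: 19 - 12 = 7

July


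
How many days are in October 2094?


October 2094

31 days


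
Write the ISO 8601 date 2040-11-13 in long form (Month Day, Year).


ISO 2040-11-13 parses as year=2040, month=11, day=13
Month 11 -> November

November 13, 2040


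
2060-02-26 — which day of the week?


Date: February 26, 2060
Anchor: Jan 1, 2060. With p = 2060 - 1 = 2059: (p + p//4 - p//100 + p//400) mod 7 = (2059 + 514 - 20 + 5) mod 7 = 2558 mod 7 = 3 -> Thursday (Mon=0 ... Sun=6)
Days before February (Jan): 31; offset = 31 + 26 - 1 = 56
Weekday index = (3 + 56) mod 7 = 3

Day of the week: Thursday


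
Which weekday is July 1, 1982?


Target: July 1, 1982
Anchor: Jan 1, 1982. With p = 1982 - 1 = 1981: (p + p//4 - p//100 + p//400) mod 7 = (1981 + 495 - 19 + 4) mod 7 = 2461 mod 7 = 4 -> Friday (Mon=0 ... Sun=6)
Days before July (Jan-Jun): 181 days
Weekday index = (4 + 181) mod 7 = 3

Thursday


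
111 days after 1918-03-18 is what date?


Start: 1918-03-18, add 111 days
March 1918 has 31 days: 31 - 18 = 13 days to March 31 -> 98 left
April 1918 has 30 days -> 68 left
May 1918 has 31 days -> 37 left
June 1918 has 30 days -> 7 left
July 1918: 7 <= 31 -> lands on July 7

Result: 1918-07-07


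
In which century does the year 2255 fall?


Century = (year - 1) // 100 + 1
= (2255 - 1) // 100 + 1
= 2254 // 100 + 1
= 22 + 1

23rd century


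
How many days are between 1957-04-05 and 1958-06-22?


From 1957-04-05 to 1958-06-22
1957-04-05: days before April = 31 + 28 + 31 = 90 (1957 is not a leap year); day of year = 90 + 5 = 95
1958-06-22: days before June = 31 + 28 + 31 + 30 + 31 = 151 (1958 is not a leap year); day of year = 151 + 22 = 173
Rest of 1957: 365 - 95 = 270
Total = 270 + 173 = 443

443 days


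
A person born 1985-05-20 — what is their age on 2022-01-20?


Birth: 1985-05-20
Reference: 2022-01-20
Year difference: 2022 - 1985 = 37
Birthday not yet reached in 2022, subtract 1

36 years old


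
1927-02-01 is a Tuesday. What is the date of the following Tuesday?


Current: Tuesday
Target: Tuesday
Days ahead: 7

Next Tuesday: 1927-02-08


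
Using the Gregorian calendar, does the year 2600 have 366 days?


Gregorian leap year rule: divisible by 4, but not by 100, unless also by 400.
2600 is divisible by 100 but not 400 -> not a leap year

No


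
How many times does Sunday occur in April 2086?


April 2086 has 30 days
Anchor: Jan 1, 2086. With p = 2086 - 1 = 2085: (p + p//4 - p//100 + p//400) mod 7 = (2085 + 521 - 20 + 5) mod 7 = 2591 mod 7 = 1 -> Tuesday (Mon=0 ... Sun=6)
Days before April (Jan-Mar): 90; April 1 index = (1 + 90) mod 7 = 0 -> Monday
First Sunday is April 7
Sundays: 7, 14, 21, 28

4 Sundays


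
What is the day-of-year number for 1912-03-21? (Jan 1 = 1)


Date: March 21, 1912
Days in months 1 through 2: 60
Plus 21 days in March

Day of year: 81


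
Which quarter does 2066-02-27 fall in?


Month: February (month 2)
Q1: Jan-Mar, Q2: Apr-Jun, Q3: Jul-Sep, Q4: Oct-Dec

Q1


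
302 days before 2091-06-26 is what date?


Start: 2091-06-26, subtract 302 days
Back 26 days from June 26 reaches May 31, 2091 -> 276 left
May 2091 has 31 days -> back to April 30, 2091 -> 245 left
April 2091 has 30 days -> back to March 31, 2091 -> 215 left
March 2091 has 31 days -> back to February 28, 2091 -> 184 left
February 2091 has 28 days -> back to January 31, 2091 -> 156 left
January 2091 has 31 days -> back to December 31, 2090 -> 125 left
December 2090 has 31 days -> back to November 30, 2090 -> 94 left
November 2090 has 30 days -> back to October 31, 2090 -> 64 left
October 2090 has 31 days -> back to September 30, 2090 -> 33 left
September 2090 has 30 days -> back to August 31, 2090 -> 3 left
August 2090: 31 - 3 = 28 -> lands on August 28

Result: 2090-08-28


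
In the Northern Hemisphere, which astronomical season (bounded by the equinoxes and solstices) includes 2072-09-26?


Date: September 26
Astronomical Autumn (approx.; exact equinox/solstice day varies by year): September 22 to December 20
September 26 falls within the Autumn window

Autumn


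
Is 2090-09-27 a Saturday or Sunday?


Anchor: Jan 1, 2090. With p = 2090 - 1 = 2089: (p + p//4 - p//100 + p//400) mod 7 = (2089 + 522 - 20 + 5) mod 7 = 2596 mod 7 = 6 -> Sunday (Mon=0 ... Sun=6)
Day of year: 270; offset = 269
Weekday index = (6 + 269) mod 7 = 2 -> Wednesday
Weekend days: Saturday, Sunday

No


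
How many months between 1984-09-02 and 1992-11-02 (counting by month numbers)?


From September 1984 to November 1992
8 years * 12 = 96 months, plus 2 months = 98

98 months


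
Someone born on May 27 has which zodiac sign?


Date: May 27
Conventional tropical zodiac dates: Gemini from May 21 onward; Cancer starts June 21
May 27 falls within the Gemini range

Gemini


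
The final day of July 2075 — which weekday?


July 2075 has 31 days
Anchor: Jan 1, 2075. With p = 2075 - 1 = 2074: (p + p//4 - p//100 + p//400) mod 7 = (2074 + 518 - 20 + 5) mod 7 = 2577 mod 7 = 1 -> Tuesday (Mon=0 ... Sun=6)
Days before July (Jan-Jun): 181; July 1 index = (1 + 181) mod 7 = 0 -> Monday
Last day offset: 31 - 1 = 30 days
Weekday index = (0 + 30) mod 7 = 2

Wednesday, July 31


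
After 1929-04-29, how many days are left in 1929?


Day of year: 119 of 365
Remaining = 365 - 119

246 days


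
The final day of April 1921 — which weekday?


April 1921 has 30 days
Anchor: Jan 1, 1921. With p = 1921 - 1 = 1920: (p + p//4 - p//100 + p//400) mod 7 = (1920 + 480 - 19 + 4) mod 7 = 2385 mod 7 = 5 -> Saturday (Mon=0 ... Sun=6)
Days before April (Jan-Mar): 90; April 1 index = (5 + 90) mod 7 = 4 -> Friday
Last day offset: 30 - 1 = 29 days
Weekday index = (4 + 29) mod 7 = 5

Saturday, April 30


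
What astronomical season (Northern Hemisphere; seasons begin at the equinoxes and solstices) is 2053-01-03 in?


Date: January 3
Astronomical Winter (approx.; exact equinox/solstice day varies by year): December 21 to March 19
January 3 falls within the Winter window

Winter


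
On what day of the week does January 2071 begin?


Target: January 1, 2071
Anchor: Jan 1, 2071. With p = 2071 - 1 = 2070: (p + p//4 - p//100 + p//400) mod 7 = (2070 + 517 - 20 + 5) mod 7 = 2572 mod 7 = 3 -> Thursday (Mon=0 ... Sun=6)
Offset from anchor: 0 days
Weekday index = (3 + 0) mod 7 = 3

Thursday


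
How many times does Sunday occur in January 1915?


January 1915 has 31 days
Anchor: Jan 1, 1915. With p = 1915 - 1 = 1914: (p + p//4 - p//100 + p//400) mod 7 = (1914 + 478 - 19 + 4) mod 7 = 2377 mod 7 = 4 -> Friday (Mon=0 ... Sun=6)
January 1 is the anchor itself -> Friday
First Sunday is January 3
Sundays: 3, 10, 17, 24, 31

5 Sundays


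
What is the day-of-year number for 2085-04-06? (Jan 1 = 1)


Date: April 6, 2085
Days in months 1 through 3: 90
Plus 6 days in April

Day of year: 96


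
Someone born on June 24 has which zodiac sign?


Date: June 24
Conventional tropical zodiac dates: Cancer from June 21 onward; Leo starts July 23
June 24 falls within the Cancer range

Cancer


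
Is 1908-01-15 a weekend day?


Anchor: Jan 1, 1908. With p = 1908 - 1 = 1907: (p + p//4 - p//100 + p//400) mod 7 = (1907 + 476 - 19 + 4) mod 7 = 2368 mod 7 = 2 -> Wednesday (Mon=0 ... Sun=6)
Day of year: 15; offset = 14
Weekday index = (2 + 14) mod 7 = 2 -> Wednesday
Weekend days: Saturday, Sunday

No


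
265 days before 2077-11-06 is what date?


Start: 2077-11-06, subtract 265 days
Back 6 days from November 6 reaches October 31, 2077 -> 259 left
October 2077 has 31 days -> back to September 30, 2077 -> 228 left
September 2077 has 30 days -> back to August 31, 2077 -> 198 left
August 2077 has 31 days -> back to July 31, 2077 -> 167 left
July 2077 has 31 days -> back to June 30, 2077 -> 136 left
June 2077 has 30 days -> back to May 31, 2077 -> 106 left
May 2077 has 31 days -> back to April 30, 2077 -> 75 left
April 2077 has 30 days -> back to March 31, 2077 -> 45 left
March 2077 has 31 days -> back to February 28, 2077 -> 14 left
February 2077: 28 - 14 = 14 -> lands on February 14

Result: 2077-02-14


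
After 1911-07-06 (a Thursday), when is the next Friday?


Current: Thursday
Target: Friday
Days ahead: 1

Next Friday: 1911-07-07


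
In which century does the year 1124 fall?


Century = (year - 1) // 100 + 1
= (1124 - 1) // 100 + 1
= 1123 // 100 + 1
= 11 + 1

12th century


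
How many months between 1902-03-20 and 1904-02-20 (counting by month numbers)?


From March 1902 to February 1904
2 years * 12 = 24 months, minus 1 month = 23

23 months


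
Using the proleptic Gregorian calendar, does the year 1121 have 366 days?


Gregorian leap year rule: divisible by 4, but not by 100, unless also by 400.
1121 is not divisible by 4 -> not a leap year

No


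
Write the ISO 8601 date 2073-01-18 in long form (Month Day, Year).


ISO 2073-01-18 parses as year=2073, month=01, day=18
Month 1 -> January

January 18, 2073


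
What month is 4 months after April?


April is month 4
4 + 4 = 8

August


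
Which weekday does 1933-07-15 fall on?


Date: July 15, 1933
Anchor: Jan 1, 1933. With p = 1933 - 1 = 1932: (p + p//4 - p//100 + p//400) mod 7 = (1932 + 483 - 19 + 4) mod 7 = 2400 mod 7 = 6 -> Sunday (Mon=0 ... Sun=6)
Days before July (Jan-Jun): 181; offset = 181 + 15 - 1 = 195
Weekday index = (6 + 195) mod 7 = 5

Day of the week: Saturday


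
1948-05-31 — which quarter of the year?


Month: May (month 5)
Q1: Jan-Mar, Q2: Apr-Jun, Q3: Jul-Sep, Q4: Oct-Dec

Q2


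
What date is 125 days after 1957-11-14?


Start: 1957-11-14, add 125 days
November 1957 has 30 days: 30 - 14 = 16 days to November 30 -> 109 left
December 1957 has 31 days -> 78 left
January 1958 has 31 days -> 47 left
February 1958 has 28 days -> 19 left
March 1958: 19 <= 31 -> lands on March 19

Result: 1958-03-19


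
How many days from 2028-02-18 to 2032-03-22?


From 2028-02-18 to 2032-03-22
2028-02-18: days before February = 31; day of year = 31 + 18 = 49
2032-03-22: days before March = 31 + 29 = 60 (2032 is a leap year); day of year = 60 + 22 = 82
Rest of 2028: 366 - 49 = 317
Full years 2029 (365), 2030 (365), 2031 (365): 1095
Total = 317 + 1095 + 82 = 1494

1494 days


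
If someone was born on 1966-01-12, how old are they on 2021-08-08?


Birth: 1966-01-12
Reference: 2021-08-08
Year difference: 2021 - 1966 = 55

55 years old


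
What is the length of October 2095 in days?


October 2095

31 days


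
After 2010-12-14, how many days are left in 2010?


Day of year: 348 of 365
Remaining = 365 - 348

17 days


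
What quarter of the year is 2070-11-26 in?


Month: November (month 11)
Q1: Jan-Mar, Q2: Apr-Jun, Q3: Jul-Sep, Q4: Oct-Dec

Q4


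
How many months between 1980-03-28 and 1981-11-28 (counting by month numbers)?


From March 1980 to November 1981
1 year * 12 = 12 months, plus 8 months = 20

20 months


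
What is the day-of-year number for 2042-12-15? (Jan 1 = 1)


Date: December 15, 2042
Days in months 1 through 11: 334
Plus 15 days in December

Day of year: 349


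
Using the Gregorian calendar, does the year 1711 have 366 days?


Gregorian leap year rule: divisible by 4, but not by 100, unless also by 400.
1711 is not divisible by 4 -> not a leap year

No


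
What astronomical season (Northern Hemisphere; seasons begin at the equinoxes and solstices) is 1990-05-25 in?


Date: May 25
Astronomical Spring (approx.; exact equinox/solstice day varies by year): March 20 to June 20
May 25 falls within the Spring window

Spring


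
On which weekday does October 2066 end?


October 2066 has 31 days
Anchor: Jan 1, 2066. With p = 2066 - 1 = 2065: (p + p//4 - p//100 + p//400) mod 7 = (2065 + 516 - 20 + 5) mod 7 = 2566 mod 7 = 4 -> Friday (Mon=0 ... Sun=6)
Days before October (Jan-Sep): 273; October 1 index = (4 + 273) mod 7 = 4 -> Friday
Last day offset: 31 - 1 = 30 days
Weekday index = (4 + 30) mod 7 = 6

Sunday, October 31


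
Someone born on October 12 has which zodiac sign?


Date: October 12
Conventional tropical zodiac dates: Libra from September 23 onward; Scorpio starts October 23
October 12 falls within the Libra range

Libra


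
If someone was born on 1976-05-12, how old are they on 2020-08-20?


Birth: 1976-05-12
Reference: 2020-08-20
Year difference: 2020 - 1976 = 44

44 years old


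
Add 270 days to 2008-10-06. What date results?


Start: 2008-10-06, add 270 days
October 2008 has 31 days: 31 - 6 = 25 days to October 31 -> 245 left
November 2008 has 30 days -> 215 left
December 2008 has 31 days -> 184 left
January 2009 has 31 days -> 153 left
February 2009 has 28 days -> 125 left
March 2009 has 31 days -> 94 left
April 2009 has 30 days -> 64 left
May 2009 has 31 days -> 33 left
June 2009 has 30 days -> 3 left
July 2009: 3 <= 31 -> lands on July 3

Result: 2009-07-03


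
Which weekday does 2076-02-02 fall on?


Date: February 2, 2076
Anchor: Jan 1, 2076. With p = 2076 - 1 = 2075: (p + p//4 - p//100 + p//400) mod 7 = (2075 + 518 - 20 + 5) mod 7 = 2578 mod 7 = 2 -> Wednesday (Mon=0 ... Sun=6)
Days before February (Jan): 31; offset = 31 + 2 - 1 = 32
Weekday index = (2 + 32) mod 7 = 6

Day of the week: Sunday


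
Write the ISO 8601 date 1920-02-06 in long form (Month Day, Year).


ISO 1920-02-06 parses as year=1920, month=02, day=06
Month 2 -> February

February 6, 1920


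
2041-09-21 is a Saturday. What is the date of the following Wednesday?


Current: Saturday
Target: Wednesday
Days ahead: 4

Next Wednesday: 2041-09-25


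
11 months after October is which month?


October is month 10
10 + 11 = 21; wrap: 21 - 12 = 9

September


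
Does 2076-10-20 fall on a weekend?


Anchor: Jan 1, 2076. With p = 2076 - 1 = 2075: (p + p//4 - p//100 + p//400) mod 7 = (2075 + 518 - 20 + 5) mod 7 = 2578 mod 7 = 2 -> Wednesday (Mon=0 ... Sun=6)
Day of year: 294; offset = 293
Weekday index = (2 + 293) mod 7 = 1 -> Tuesday
Weekend days: Saturday, Sunday

No


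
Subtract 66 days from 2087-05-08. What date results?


Start: 2087-05-08, subtract 66 days
Back 8 days from May 8 reaches April 30, 2087 -> 58 left
April 2087 has 30 days -> back to March 31, 2087 -> 28 left
March 2087: 31 - 28 = 3 -> lands on March 3

Result: 2087-03-03


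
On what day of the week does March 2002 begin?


Target: March 1, 2002
Anchor: Jan 1, 2002. With p = 2002 - 1 = 2001: (p + p//4 - p//100 + p//400) mod 7 = (2001 + 500 - 20 + 5) mod 7 = 2486 mod 7 = 1 -> Tuesday (Mon=0 ... Sun=6)
Days before March (Jan-Feb): 59 days
Weekday index = (1 + 59) mod 7 = 4

Friday


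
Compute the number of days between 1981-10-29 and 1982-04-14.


From 1981-10-29 to 1982-04-14
1981-10-29: days before October = 31 + 28 + 31 + 30 + 31 + 30 + 31 + 31 + 30 = 273 (1981 is not a leap year); day of year = 273 + 29 = 302
1982-04-14: days before April = 31 + 28 + 31 = 90 (1982 is not a leap year); day of year = 90 + 14 = 104
Rest of 1981: 365 - 302 = 63
Total = 63 + 104 = 167

167 days


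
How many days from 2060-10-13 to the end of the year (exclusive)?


Day of year: 287 of 366
Remaining = 366 - 287

79 days


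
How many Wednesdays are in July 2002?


July 2002 has 31 days
Anchor: Jan 1, 2002. With p = 2002 - 1 = 2001: (p + p//4 - p//100 + p//400) mod 7 = (2001 + 500 - 20 + 5) mod 7 = 2486 mod 7 = 1 -> Tuesday (Mon=0 ... Sun=6)
Days before July (Jan-Jun): 181; July 1 index = (1 + 181) mod 7 = 0 -> Monday
First Wednesday is July 3
Wednesdays: 3, 10, 17, 24, 31

5 Wednesdays


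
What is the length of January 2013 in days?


January 2013

31 days


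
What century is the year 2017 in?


Century = (year - 1) // 100 + 1
= (2017 - 1) // 100 + 1
= 2016 // 100 + 1
= 20 + 1

21st century


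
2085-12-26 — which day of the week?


Date: December 26, 2085
Anchor: Jan 1, 2085. With p = 2085 - 1 = 2084: (p + p//4 - p//100 + p//400) mod 7 = (2084 + 521 - 20 + 5) mod 7 = 2590 mod 7 = 0 -> Monday (Mon=0 ... Sun=6)
Days before December (Jan-Nov): 334; offset = 334 + 26 - 1 = 359
Weekday index = (0 + 359) mod 7 = 2

Day of the week: Wednesday


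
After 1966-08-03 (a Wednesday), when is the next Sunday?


Current: Wednesday
Target: Sunday
Days ahead: 4

Next Sunday: 1966-08-07


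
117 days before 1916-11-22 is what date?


Start: 1916-11-22, subtract 117 days
Back 22 days from November 22 reaches October 31, 1916 -> 95 left
October 1916 has 31 days -> back to September 30, 1916 -> 64 left
September 1916 has 30 days -> back to August 31, 1916 -> 34 left
August 1916 has 31 days -> back to July 31, 1916 -> 3 left
July 1916: 31 - 3 = 28 -> lands on July 28

Result: 1916-07-28


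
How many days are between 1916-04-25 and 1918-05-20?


From 1916-04-25 to 1918-05-20
1916-04-25: days before April = 31 + 29 + 31 = 91 (1916 is a leap year); day of year = 91 + 25 = 116
1918-05-20: days before May = 31 + 28 + 31 + 30 = 120 (1918 is not a leap year); day of year = 120 + 20 = 140
Rest of 1916: 366 - 116 = 250
Full years 1917 (365): 365
Total = 250 + 365 + 140 = 755

755 days


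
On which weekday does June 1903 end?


June 1903 has 30 days
Anchor: Jan 1, 1903. With p = 1903 - 1 = 1902: (p + p//4 - p//100 + p//400) mod 7 = (1902 + 475 - 19 + 4) mod 7 = 2362 mod 7 = 3 -> Thursday (Mon=0 ... Sun=6)
Days before June (Jan-May): 151; June 1 index = (3 + 151) mod 7 = 0 -> Monday
Last day offset: 30 - 1 = 29 days
Weekday index = (0 + 29) mod 7 = 1

Tuesday, June 30


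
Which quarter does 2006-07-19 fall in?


Month: July (month 7)
Q1: Jan-Mar, Q2: Apr-Jun, Q3: Jul-Sep, Q4: Oct-Dec

Q3


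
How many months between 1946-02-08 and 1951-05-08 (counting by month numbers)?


From February 1946 to May 1951
5 years * 12 = 60 months, plus 3 months = 63

63 months


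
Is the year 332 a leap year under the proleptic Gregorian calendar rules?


Gregorian leap year rule: divisible by 4, but not by 100, unless also by 400.
332 is divisible by 4 but not 100 -> leap year

Yes


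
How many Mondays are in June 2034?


June 2034 has 30 days
Anchor: Jan 1, 2034. With p = 2034 - 1 = 2033: (p + p//4 - p//100 + p//400) mod 7 = (2033 + 508 - 20 + 5) mod 7 = 2526 mod 7 = 6 -> Sunday (Mon=0 ... Sun=6)
Days before June (Jan-May): 151; June 1 index = (6 + 151) mod 7 = 3 -> Thursday
First Monday is June 5
Mondays: 5, 12, 19, 26

4 Mondays


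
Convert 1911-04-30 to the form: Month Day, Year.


ISO 1911-04-30 parses as year=1911, month=04, day=30
Month 4 -> April

April 30, 1911


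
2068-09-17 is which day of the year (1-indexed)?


Date: September 17, 2068
Days in months 1 through 8: 244
Plus 17 days in September

Day of year: 261


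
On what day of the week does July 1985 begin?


Target: July 1, 1985
Anchor: Jan 1, 1985. With p = 1985 - 1 = 1984: (p + p//4 - p//100 + p//400) mod 7 = (1984 + 496 - 19 + 4) mod 7 = 2465 mod 7 = 1 -> Tuesday (Mon=0 ... Sun=6)
Days before July (Jan-Jun): 181 days
Weekday index = (1 + 181) mod 7 = 0

Monday


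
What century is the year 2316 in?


Century = (year - 1) // 100 + 1
= (2316 - 1) // 100 + 1
= 2315 // 100 + 1
= 23 + 1

24th century


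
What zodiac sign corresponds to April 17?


Date: April 17
Conventional tropical zodiac dates: Aries from March 21 onward; Taurus starts April 20
April 17 falls within the Aries range

Aries


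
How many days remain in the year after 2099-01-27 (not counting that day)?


Day of year: 27 of 365
Remaining = 365 - 27

338 days


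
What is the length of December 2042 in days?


December 2042

31 days


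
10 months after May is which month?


May is month 5
5 + 10 = 15; wrap: 15 - 12 = 3

March


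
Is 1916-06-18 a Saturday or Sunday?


Anchor: Jan 1, 1916. With p = 1916 - 1 = 1915: (p + p//4 - p//100 + p//400) mod 7 = (1915 + 478 - 19 + 4) mod 7 = 2378 mod 7 = 5 -> Saturday (Mon=0 ... Sun=6)
Day of year: 170; offset = 169
Weekday index = (5 + 169) mod 7 = 6 -> Sunday
Weekend days: Saturday, Sunday

Yes


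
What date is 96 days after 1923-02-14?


Start: 1923-02-14, add 96 days
February 1923 has 28 days: 28 - 14 = 14 days to February 28 -> 82 left
March 1923 has 31 days -> 51 left
April 1923 has 30 days -> 21 left
May 1923: 21 <= 31 -> lands on May 21

Result: 1923-05-21


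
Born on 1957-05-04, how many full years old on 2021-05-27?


Birth: 1957-05-04
Reference: 2021-05-27
Year difference: 2021 - 1957 = 64

64 years old


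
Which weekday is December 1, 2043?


Target: December 1, 2043
Anchor: Jan 1, 2043. With p = 2043 - 1 = 2042: (p + p//4 - p//100 + p//400) mod 7 = (2042 + 510 - 20 + 5) mod 7 = 2537 mod 7 = 3 -> Thursday (Mon=0 ... Sun=6)
Days before December (Jan-Nov): 334 days
Weekday index = (3 + 334) mod 7 = 1

Tuesday


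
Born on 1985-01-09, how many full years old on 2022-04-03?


Birth: 1985-01-09
Reference: 2022-04-03
Year difference: 2022 - 1985 = 37

37 years old


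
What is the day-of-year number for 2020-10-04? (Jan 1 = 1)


Date: October 4, 2020
Days in months 1 through 9: 274
Plus 4 days in October

Day of year: 278


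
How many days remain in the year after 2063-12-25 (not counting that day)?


Day of year: 359 of 365
Remaining = 365 - 359

6 days


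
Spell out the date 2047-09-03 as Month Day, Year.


ISO 2047-09-03 parses as year=2047, month=09, day=03
Month 9 -> September

September 3, 2047


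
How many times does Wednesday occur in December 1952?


December 1952 has 31 days
Anchor: Jan 1, 1952. With p = 1952 - 1 = 1951: (p + p//4 - p//100 + p//400) mod 7 = (1951 + 487 - 19 + 4) mod 7 = 2423 mod 7 = 1 -> Tuesday (Mon=0 ... Sun=6)
Days before December (Jan-Nov): 335; December 1 index = (1 + 335) mod 7 = 0 -> Monday
First Wednesday is December 3
Wednesdays: 3, 10, 17, 24, 31

5 Wednesdays


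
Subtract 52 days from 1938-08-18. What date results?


Start: 1938-08-18, subtract 52 days
Back 18 days from August 18 reaches July 31, 1938 -> 34 left
July 1938 has 31 days -> back to June 30, 1938 -> 3 left
June 1938: 30 - 3 = 27 -> lands on June 27

Result: 1938-06-27


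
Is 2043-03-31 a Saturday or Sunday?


Anchor: Jan 1, 2043. With p = 2043 - 1 = 2042: (p + p//4 - p//100 + p//400) mod 7 = (2042 + 510 - 20 + 5) mod 7 = 2537 mod 7 = 3 -> Thursday (Mon=0 ... Sun=6)
Day of year: 90; offset = 89
Weekday index = (3 + 89) mod 7 = 1 -> Tuesday
Weekend days: Saturday, Sunday

No


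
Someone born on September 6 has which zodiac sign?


Date: September 6
Conventional tropical zodiac dates: Virgo from August 23 onward; Libra starts September 23
September 6 falls within the Virgo range

Virgo


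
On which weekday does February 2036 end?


February 2036 has 29 days
Anchor: Jan 1, 2036. With p = 2036 - 1 = 2035: (p + p//4 - p//100 + p//400) mod 7 = (2035 + 508 - 20 + 5) mod 7 = 2528 mod 7 = 1 -> Tuesday (Mon=0 ... Sun=6)
Days before February (Jan): 31; February 1 index = (1 + 31) mod 7 = 4 -> Friday
Last day offset: 29 - 1 = 28 days
Weekday index = (4 + 28) mod 7 = 4

Friday, February 29


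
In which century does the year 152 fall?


Century = (year - 1) // 100 + 1
= (152 - 1) // 100 + 1
= 151 // 100 + 1
= 1 + 1

2nd century


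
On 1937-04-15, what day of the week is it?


Date: April 15, 1937
Anchor: Jan 1, 1937. With p = 1937 - 1 = 1936: (p + p//4 - p//100 + p//400) mod 7 = (1936 + 484 - 19 + 4) mod 7 = 2405 mod 7 = 4 -> Friday (Mon=0 ... Sun=6)
Days before April (Jan-Mar): 90; offset = 90 + 15 - 1 = 104
Weekday index = (4 + 104) mod 7 = 3

Day of the week: Thursday


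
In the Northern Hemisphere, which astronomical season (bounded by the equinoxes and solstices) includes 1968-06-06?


Date: June 6
Astronomical Spring (approx.; exact equinox/solstice day varies by year): March 20 to June 20
June 6 falls within the Spring window

Spring


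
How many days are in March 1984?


March 1984

31 days


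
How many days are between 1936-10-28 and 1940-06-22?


From 1936-10-28 to 1940-06-22
1936-10-28: days before October = 31 + 29 + 31 + 30 + 31 + 30 + 31 + 31 + 30 = 274 (1936 is a leap year); day of year = 274 + 28 = 302
1940-06-22: days before June = 31 + 29 + 31 + 30 + 31 = 152 (1940 is a leap year); day of year = 152 + 22 = 174
Rest of 1936: 366 - 302 = 64
Full years 1937 (365), 1938 (365), 1939 (365): 1095
Total = 64 + 1095 + 174 = 1333

1333 days


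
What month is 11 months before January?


January is month 1
1 - 11 = -10; wrap: -10 + 12 = 2

February


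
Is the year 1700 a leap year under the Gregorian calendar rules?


Gregorian leap year rule: divisible by 4, but not by 100, unless also by 400.
1700 is divisible by 100 but not 400 -> not a leap year

No


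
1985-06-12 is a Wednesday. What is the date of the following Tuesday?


Current: Wednesday
Target: Tuesday
Days ahead: 6

Next Tuesday: 1985-06-18


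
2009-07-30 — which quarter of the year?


Month: July (month 7)
Q1: Jan-Mar, Q2: Apr-Jun, Q3: Jul-Sep, Q4: Oct-Dec

Q3


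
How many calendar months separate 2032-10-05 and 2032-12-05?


From October 2032 to December 2032
0 years * 12 = 0 months, plus 2 months = 2

2 months


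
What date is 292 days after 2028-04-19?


Start: 2028-04-19, add 292 days
April 2028 has 30 days: 30 - 19 = 11 days to April 30 -> 281 left
May 2028 has 31 days -> 250 left
June 2028 has 30 days -> 220 left
July 2028 has 31 days -> 189 left
August 2028 has 31 days -> 158 left
September 2028 has 30 days -> 128 left
October 2028 has 31 days -> 97 left
November 2028 has 30 days -> 67 left
December 2028 has 31 days -> 36 left
January 2029 has 31 days -> 5 left
February 2029: 5 <= 28 -> lands on February 5

Result: 2029-02-05


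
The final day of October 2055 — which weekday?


October 2055 has 31 days
Anchor: Jan 1, 2055. With p = 2055 - 1 = 2054: (p + p//4 - p//100 + p//400) mod 7 = (2054 + 513 - 20 + 5) mod 7 = 2552 mod 7 = 4 -> Friday (Mon=0 ... Sun=6)
Days before October (Jan-Sep): 273; October 1 index = (4 + 273) mod 7 = 4 -> Friday
Last day offset: 31 - 1 = 30 days
Weekday index = (4 + 30) mod 7 = 6

Sunday, October 31


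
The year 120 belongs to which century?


Century = (year - 1) // 100 + 1
= (120 - 1) // 100 + 1
= 119 // 100 + 1
= 1 + 1

2nd century


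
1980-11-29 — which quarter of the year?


Month: November (month 11)
Q1: Jan-Mar, Q2: Apr-Jun, Q3: Jul-Sep, Q4: Oct-Dec

Q4


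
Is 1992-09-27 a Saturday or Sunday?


Anchor: Jan 1, 1992. With p = 1992 - 1 = 1991: (p + p//4 - p//100 + p//400) mod 7 = (1991 + 497 - 19 + 4) mod 7 = 2473 mod 7 = 2 -> Wednesday (Mon=0 ... Sun=6)
Day of year: 271; offset = 270
Weekday index = (2 + 270) mod 7 = 6 -> Sunday
Weekend days: Saturday, Sunday

Yes


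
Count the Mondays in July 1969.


July 1969 has 31 days
Anchor: Jan 1, 1969. With p = 1969 - 1 = 1968: (p + p//4 - p//100 + p//400) mod 7 = (1968 + 492 - 19 + 4) mod 7 = 2445 mod 7 = 2 -> Wednesday (Mon=0 ... Sun=6)
Days before July (Jan-Jun): 181; July 1 index = (2 + 181) mod 7 = 1 -> Tuesday
First Monday is July 7
Mondays: 7, 14, 21, 28

4 Mondays


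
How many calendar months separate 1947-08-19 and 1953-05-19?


From August 1947 to May 1953
6 years * 12 = 72 months, minus 3 months = 69

69 months


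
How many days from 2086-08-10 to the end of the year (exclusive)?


Day of year: 222 of 365
Remaining = 365 - 222

143 days


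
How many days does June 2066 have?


June 2066

30 days


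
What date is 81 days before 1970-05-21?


Start: 1970-05-21, subtract 81 days
Back 21 days from May 21 reaches April 30, 1970 -> 60 left
April 1970 has 30 days -> back to March 31, 1970 -> 30 left
March 1970: 31 - 30 = 1 -> lands on March 1

Result: 1970-03-01


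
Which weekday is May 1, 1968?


Target: May 1, 1968
Anchor: Jan 1, 1968. With p = 1968 - 1 = 1967: (p + p//4 - p//100 + p//400) mod 7 = (1967 + 491 - 19 + 4) mod 7 = 2443 mod 7 = 0 -> Monday (Mon=0 ... Sun=6)
Days before May (Jan-Apr): 121 days
Weekday index = (0 + 121) mod 7 = 2

Wednesday


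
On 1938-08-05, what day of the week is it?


Date: August 5, 1938
Anchor: Jan 1, 1938. With p = 1938 - 1 = 1937: (p + p//4 - p//100 + p//400) mod 7 = (1937 + 484 - 19 + 4) mod 7 = 2406 mod 7 = 5 -> Saturday (Mon=0 ... Sun=6)
Days before August (Jan-Jul): 212; offset = 212 + 5 - 1 = 216
Weekday index = (5 + 216) mod 7 = 4

Day of the week: Friday


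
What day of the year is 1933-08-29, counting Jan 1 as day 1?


Date: August 29, 1933
Days in months 1 through 7: 212
Plus 29 days in August

Day of year: 241


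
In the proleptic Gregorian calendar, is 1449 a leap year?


Gregorian leap year rule: divisible by 4, but not by 100, unless also by 400.
1449 is not divisible by 4 -> not a leap year

No


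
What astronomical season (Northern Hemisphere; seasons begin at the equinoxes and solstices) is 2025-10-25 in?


Date: October 25
Astronomical Autumn (approx.; exact equinox/solstice day varies by year): September 22 to December 20
October 25 falls within the Autumn window

Autumn


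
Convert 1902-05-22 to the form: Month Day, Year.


ISO 1902-05-22 parses as year=1902, month=05, day=22
Month 5 -> May

May 22, 1902


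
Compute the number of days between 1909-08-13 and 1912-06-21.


From 1909-08-13 to 1912-06-21
1909-08-13: days before August = 31 + 28 + 31 + 30 + 31 + 30 + 31 = 212 (1909 is not a leap year); day of year = 212 + 13 = 225
1912-06-21: days before June = 31 + 29 + 31 + 30 + 31 = 152 (1912 is a leap year); day of year = 152 + 21 = 173
Rest of 1909: 365 - 225 = 140
Full years 1910 (365), 1911 (365): 730
Total = 140 + 730 + 173 = 1043

1043 days


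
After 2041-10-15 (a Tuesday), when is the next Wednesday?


Current: Tuesday
Target: Wednesday
Days ahead: 1

Next Wednesday: 2041-10-16


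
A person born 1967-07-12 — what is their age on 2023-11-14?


Birth: 1967-07-12
Reference: 2023-11-14
Year difference: 2023 - 1967 = 56

56 years old


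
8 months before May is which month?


May is month 5
5 - 8 = -3; wrap: -3 + 12 = 9

September


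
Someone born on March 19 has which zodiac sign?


Date: March 19
Conventional tropical zodiac dates: Pisces from February 19 onward; Aries starts March 21
March 19 falls within the Pisces range

Pisces


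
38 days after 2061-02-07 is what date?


Start: 2061-02-07, add 38 days
February 2061 has 28 days: 28 - 7 = 21 days to February 28 -> 17 left
March 2061: 17 <= 31 -> lands on March 17

Result: 2061-03-17


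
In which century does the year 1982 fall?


Century = (year - 1) // 100 + 1
= (1982 - 1) // 100 + 1
= 1981 // 100 + 1
= 19 + 1

20th century


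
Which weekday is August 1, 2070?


Target: August 1, 2070
Anchor: Jan 1, 2070. With p = 2070 - 1 = 2069: (p + p//4 - p//100 + p//400) mod 7 = (2069 + 517 - 20 + 5) mod 7 = 2571 mod 7 = 2 -> Wednesday (Mon=0 ... Sun=6)
Days before August (Jan-Jul): 212 days
Weekday index = (2 + 212) mod 7 = 4

Friday


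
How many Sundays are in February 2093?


February 2093 has 28 days
Anchor: Jan 1, 2093. With p = 2093 - 1 = 2092: (p + p//4 - p//100 + p//400) mod 7 = (2092 + 523 - 20 + 5) mod 7 = 2600 mod 7 = 3 -> Thursday (Mon=0 ... Sun=6)
Days before February (Jan): 31; February 1 index = (3 + 31) mod 7 = 6 -> Sunday
First Sunday is February 1
Sundays: 1, 8, 15, 22

4 Sundays


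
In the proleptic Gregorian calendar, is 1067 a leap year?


Gregorian leap year rule: divisible by 4, but not by 100, unless also by 400.
1067 is not divisible by 4 -> not a leap year

No


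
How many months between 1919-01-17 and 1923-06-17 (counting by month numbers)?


From January 1919 to June 1923
4 years * 12 = 48 months, plus 5 months = 53

53 months


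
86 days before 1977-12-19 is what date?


Start: 1977-12-19, subtract 86 days
Back 19 days from December 19 reaches November 30, 1977 -> 67 left
November 1977 has 30 days -> back to October 31, 1977 -> 37 left
October 1977 has 31 days -> back to September 30, 1977 -> 6 left
September 1977: 30 - 6 = 24 -> lands on September 24

Result: 1977-09-24


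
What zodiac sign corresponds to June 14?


Date: June 14
Conventional tropical zodiac dates: Gemini from May 21 onward; Cancer starts June 21
June 14 falls within the Gemini range

Gemini


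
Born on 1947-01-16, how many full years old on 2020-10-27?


Birth: 1947-01-16
Reference: 2020-10-27
Year difference: 2020 - 1947 = 73

73 years old


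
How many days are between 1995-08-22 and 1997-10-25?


From 1995-08-22 to 1997-10-25
1995-08-22: days before August = 31 + 28 + 31 + 30 + 31 + 30 + 31 = 212 (1995 is not a leap year); day of year = 212 + 22 = 234
1997-10-25: days before October = 31 + 28 + 31 + 30 + 31 + 30 + 31 + 31 + 30 = 273 (1997 is not a leap year); day of year = 273 + 25 = 298
Rest of 1995: 365 - 234 = 131
Full years 1996 (366): 366
Total = 131 + 366 + 298 = 795

795 days


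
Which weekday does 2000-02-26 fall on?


Date: February 26, 2000
Anchor: Jan 1, 2000. With p = 2000 - 1 = 1999: (p + p//4 - p//100 + p//400) mod 7 = (1999 + 499 - 19 + 4) mod 7 = 2483 mod 7 = 5 -> Saturday (Mon=0 ... Sun=6)
Days before February (Jan): 31; offset = 31 + 26 - 1 = 56
Weekday index = (5 + 56) mod 7 = 5

Day of the week: Saturday


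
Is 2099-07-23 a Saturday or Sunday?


Anchor: Jan 1, 2099. With p = 2099 - 1 = 2098: (p + p//4 - p//100 + p//400) mod 7 = (2098 + 524 - 20 + 5) mod 7 = 2607 mod 7 = 3 -> Thursday (Mon=0 ... Sun=6)
Day of year: 204; offset = 203
Weekday index = (3 + 203) mod 7 = 3 -> Thursday
Weekend days: Saturday, Sunday

No


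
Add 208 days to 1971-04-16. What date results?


Start: 1971-04-16, add 208 days
April 1971 has 30 days: 30 - 16 = 14 days to April 30 -> 194 left
May 1971 has 31 days -> 163 left
June 1971 has 30 days -> 133 left
July 1971 has 31 days -> 102 left
August 1971 has 31 days -> 71 left
September 1971 has 30 days -> 41 left
October 1971 has 31 days -> 10 left
November 1971: 10 <= 30 -> lands on November 10

Result: 1971-11-10


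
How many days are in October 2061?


October 2061

31 days


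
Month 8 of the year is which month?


Month 8 of 12

August


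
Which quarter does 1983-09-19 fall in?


Month: September (month 9)
Q1: Jan-Mar, Q2: Apr-Jun, Q3: Jul-Sep, Q4: Oct-Dec

Q3


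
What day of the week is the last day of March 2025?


March 2025 has 31 days
Anchor: Jan 1, 2025. With p = 2025 - 1 = 2024: (p + p//4 - p//100 + p//400) mod 7 = (2024 + 506 - 20 + 5) mod 7 = 2515 mod 7 = 2 -> Wednesday (Mon=0 ... Sun=6)
Days before March (Jan-Feb): 59; March 1 index = (2 + 59) mod 7 = 5 -> Saturday
Last day offset: 31 - 1 = 30 days
Weekday index = (5 + 30) mod 7 = 0

Monday, March 31


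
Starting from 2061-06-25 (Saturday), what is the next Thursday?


Current: Saturday
Target: Thursday
Days ahead: 5

Next Thursday: 2061-06-30


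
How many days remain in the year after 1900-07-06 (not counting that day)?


Day of year: 187 of 365
Remaining = 365 - 187

178 days


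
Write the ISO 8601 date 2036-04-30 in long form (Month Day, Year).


ISO 2036-04-30 parses as year=2036, month=04, day=30
Month 4 -> April

April 30, 2036
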